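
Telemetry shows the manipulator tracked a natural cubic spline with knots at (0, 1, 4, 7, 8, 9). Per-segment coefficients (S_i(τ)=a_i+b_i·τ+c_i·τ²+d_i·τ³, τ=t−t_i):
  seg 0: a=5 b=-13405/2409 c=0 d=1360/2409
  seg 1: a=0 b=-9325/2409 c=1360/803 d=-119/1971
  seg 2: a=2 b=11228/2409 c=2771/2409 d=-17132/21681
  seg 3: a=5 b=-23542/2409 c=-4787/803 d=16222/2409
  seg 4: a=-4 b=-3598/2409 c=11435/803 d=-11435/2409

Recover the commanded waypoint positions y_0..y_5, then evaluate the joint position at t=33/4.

y_0 = S_0(0) = a_0 = 5
y_1 = S_1(0) = a_1 = 0
y_2 = S_2(0) = a_2 = 2
y_3 = S_3(0) = a_3 = 5
y_4 = S_4(0) = a_4 = -4
y_5 = S_4(1) = 4
t_q=33/4 is in segment 4 (τ=1/4); S_4(τ)=-182829/51392

y_0=5 y_1=0 y_2=2 y_3=5 y_4=-4 y_5=4
S(33/4) = -182829/51392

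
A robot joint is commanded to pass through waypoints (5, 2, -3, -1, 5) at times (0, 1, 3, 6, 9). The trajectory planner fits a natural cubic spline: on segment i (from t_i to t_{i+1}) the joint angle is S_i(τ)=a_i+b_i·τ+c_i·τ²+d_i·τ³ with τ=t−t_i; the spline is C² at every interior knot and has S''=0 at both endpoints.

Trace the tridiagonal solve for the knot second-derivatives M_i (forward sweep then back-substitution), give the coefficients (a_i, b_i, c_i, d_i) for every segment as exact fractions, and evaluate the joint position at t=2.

  seg 0: a=5 b=-3683/1236 c=0 d=-25/1236
  seg 1: a=2 b=-1879/618 c=-25/412 d=409/2472
  seg 2: a=-3 b=-401/309 c=96/103 d=-257/2781
  seg 3: a=-1 b=556/309 c=31/309 d=-31/2781
S(2) = -771/824

Δ: Δ0=-3, Δ1=-5/2, Δ2=2/3, Δ3=2
row 1: diag=6, rhs=3; c'=1/3, d'=1/2
row 2: denom=10−2·1/3=28/3; d'=(19−2·1/2)/(28/3)=27/14
row 3: denom=12−3·9/28=309/28; d'=(8−3·27/14)/(309/28)=62/309
back: M3=62/309
back: M2=27/14−9/28·62/309=192/103
back: M1=1/2−1/3·192/103=-25/206
M: M0=0, M1=-25/206, M2=192/103, M3=62/309, M4=0
seg 0: a=5, c=M0/2=0, d=(M1−M0)/(6·1)=-25/1236, b=Δ0−h0·(2M0+M1)/6=-3683/1236
seg 1: a=2, c=M1/2=-25/412, d=(M2−M1)/(6·2)=409/2472, b=Δ1−h1·(2M1+M2)/6=-1879/618
seg 2: a=-3, c=M2/2=96/103, d=(M3−M2)/(6·3)=-257/2781, b=Δ2−h2·(2M2+M3)/6=-401/309
seg 3: a=-1, c=M3/2=31/309, d=(M4−M3)/(6·3)=-31/2781, b=Δ3−h3·(2M3+M4)/6=556/309
t_q=2 → seg 1, τ=1; S=2+-1879/618·τ+-25/412·τ²+409/2472·τ³=-771/824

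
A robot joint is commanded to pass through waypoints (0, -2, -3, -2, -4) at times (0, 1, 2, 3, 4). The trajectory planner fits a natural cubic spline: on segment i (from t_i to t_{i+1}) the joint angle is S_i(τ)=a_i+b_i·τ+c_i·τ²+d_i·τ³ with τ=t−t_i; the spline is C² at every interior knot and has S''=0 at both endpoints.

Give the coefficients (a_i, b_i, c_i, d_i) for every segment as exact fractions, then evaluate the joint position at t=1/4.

  seg 0: a=0 b=-29/14 c=0 d=1/14
  seg 1: a=-2 b=-13/7 c=3/14 d=9/14
  seg 2: a=-3 b=1/2 c=15/7 d=-23/14
  seg 3: a=-2 b=-1/7 c=-39/14 d=13/14
S(1/4) = -463/896

Δ: Δ0=-2, Δ1=-1, Δ2=1, Δ3=-2
row 1: diag=4, rhs=6; c'=1/4, d'=3/2
row 2: denom=4−1·1/4=15/4; d'=(12−1·3/2)/(15/4)=14/5
row 3: denom=4−1·4/15=56/15; d'=(-18−1·14/5)/(56/15)=-39/7
back: M3=-39/7
back: M2=14/5−4/15·-39/7=30/7
back: M1=3/2−1/4·30/7=3/7
M: M0=0, M1=3/7, M2=30/7, M3=-39/7, M4=0
seg 0: a=0, c=M0/2=0, d=(M1−M0)/(6·1)=1/14, b=Δ0−h0·(2M0+M1)/6=-29/14
seg 1: a=-2, c=M1/2=3/14, d=(M2−M1)/(6·1)=9/14, b=Δ1−h1·(2M1+M2)/6=-13/7
seg 2: a=-3, c=M2/2=15/7, d=(M3−M2)/(6·1)=-23/14, b=Δ2−h2·(2M2+M3)/6=1/2
seg 3: a=-2, c=M3/2=-39/14, d=(M4−M3)/(6·1)=13/14, b=Δ3−h3·(2M3+M4)/6=-1/7
t_q=1/4 → seg 0, τ=1/4; S=0+-29/14·τ+0·τ²+1/14·τ³=-463/896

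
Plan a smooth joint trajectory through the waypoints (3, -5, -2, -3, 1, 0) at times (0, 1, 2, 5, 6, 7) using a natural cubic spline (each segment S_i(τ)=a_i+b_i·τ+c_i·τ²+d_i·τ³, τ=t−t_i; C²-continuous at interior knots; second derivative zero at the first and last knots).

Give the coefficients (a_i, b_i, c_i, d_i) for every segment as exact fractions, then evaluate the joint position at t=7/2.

Δ: Δ0=-8, Δ1=3, Δ2=-1/3, Δ3=4, Δ4=-1
row 1: diag=4, rhs=66; c'=1/4, d'=33/2
row 2: denom=8−1·1/4=31/4; d'=(-20−1·33/2)/(31/4)=-146/31
row 3: denom=8−3·12/31=212/31; d'=(26−3·-146/31)/(212/31)=311/53
row 4: denom=4−1·31/212=817/212; d'=(-30−1·311/53)/(817/212)=-7604/817
back: M4=-7604/817
back: M3=311/53−31/212·-7604/817=5906/817
back: M2=-146/31−12/31·5906/817=-6134/817
back: M1=33/2−1/4·-6134/817=15014/817
M: M0=0, M1=15014/817, M2=-6134/817, M3=5906/817, M4=-7604/817, M5=0
seg 0: a=3, c=M0/2=0, d=(M1−M0)/(6·1)=7507/2451, b=Δ0−h0·(2M0+M1)/6=-27115/2451
seg 1: a=-5, c=M1/2=7507/817, d=(M2−M1)/(6·1)=-10574/2451, b=Δ1−h1·(2M1+M2)/6=-4594/2451
seg 2: a=-2, c=M2/2=-3067/817, d=(M3−M2)/(6·3)=140/171, b=Δ2−h2·(2M2+M3)/6=8726/2451
seg 3: a=-3, c=M3/2=2953/817, d=(M4−M3)/(6·1)=-6755/2451, b=Δ3−h3·(2M3+M4)/6=7700/2451
seg 4: a=1, c=M4/2=-3802/817, d=(M5−M4)/(6·1)=3802/2451, b=Δ4−h4·(2M4+M5)/6=5153/2451
t_q=7/2 → seg 2, τ=3/2; S=-2+8726/2451·τ+-3067/817·τ²+140/171·τ³=-403/172

  seg 0: a=3 b=-27115/2451 c=0 d=7507/2451
  seg 1: a=-5 b=-4594/2451 c=7507/817 d=-10574/2451
  seg 2: a=-2 b=8726/2451 c=-3067/817 d=140/171
  seg 3: a=-3 b=7700/2451 c=2953/817 d=-6755/2451
  seg 4: a=1 b=5153/2451 c=-3802/817 d=3802/2451
S(7/2) = -403/172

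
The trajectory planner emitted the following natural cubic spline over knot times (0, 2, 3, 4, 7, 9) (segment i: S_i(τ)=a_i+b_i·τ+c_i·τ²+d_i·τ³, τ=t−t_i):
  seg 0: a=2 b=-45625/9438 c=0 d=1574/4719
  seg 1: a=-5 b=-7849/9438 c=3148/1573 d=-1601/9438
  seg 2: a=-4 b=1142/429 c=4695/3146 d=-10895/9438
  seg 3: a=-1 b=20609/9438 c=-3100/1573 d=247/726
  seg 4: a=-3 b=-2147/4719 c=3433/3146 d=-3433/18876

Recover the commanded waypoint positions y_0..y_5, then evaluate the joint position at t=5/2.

y_0 = S_0(0) = a_0 = 2
y_1 = S_1(0) = a_1 = -5
y_2 = S_2(0) = a_2 = -4
y_3 = S_3(0) = a_3 = -1
y_4 = S_4(0) = a_4 = -3
y_5 = S_4(2) = -1
t_q=5/2 is in segment 1 (τ=1/2); S_1(τ)=-124247/25168

y_0=2 y_1=-5 y_2=-4 y_3=-1 y_4=-3 y_5=-1
S(5/2) = -124247/25168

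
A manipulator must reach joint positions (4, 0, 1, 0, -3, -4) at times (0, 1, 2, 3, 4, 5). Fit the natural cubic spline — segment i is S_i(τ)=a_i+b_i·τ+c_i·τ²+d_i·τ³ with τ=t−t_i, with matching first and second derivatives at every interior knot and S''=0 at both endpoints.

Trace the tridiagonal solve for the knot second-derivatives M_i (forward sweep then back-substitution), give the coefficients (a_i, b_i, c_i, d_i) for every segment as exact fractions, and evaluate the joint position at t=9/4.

  seg 0: a=4 b=-1136/209 c=0 d=300/209
  seg 1: a=0 b=-236/209 c=900/209 d=-455/209
  seg 2: a=1 b=199/209 c=-465/209 d=3/11
  seg 3: a=0 b=-560/209 c=-294/209 d=227/209
  seg 4: a=-3 b=-467/209 c=387/209 d=-129/209
S(9/4) = 14757/13376

Δ: Δ0=-4, Δ1=1, Δ2=-1, Δ3=-3, Δ4=-1
row 1: diag=4, rhs=30; c'=1/4, d'=15/2
row 2: denom=4−1·1/4=15/4; d'=(-12−1·15/2)/(15/4)=-26/5
row 3: denom=4−1·4/15=56/15; d'=(-12−1·-26/5)/(56/15)=-51/28
row 4: denom=4−1·15/56=209/56; d'=(12−1·-51/28)/(209/56)=774/209
back: M4=774/209
back: M3=-51/28−15/56·774/209=-588/209
back: M2=-26/5−4/15·-588/209=-930/209
back: M1=15/2−1/4·-930/209=1800/209
M: M0=0, M1=1800/209, M2=-930/209, M3=-588/209, M4=774/209, M5=0
seg 0: a=4, c=M0/2=0, d=(M1−M0)/(6·1)=300/209, b=Δ0−h0·(2M0+M1)/6=-1136/209
seg 1: a=0, c=M1/2=900/209, d=(M2−M1)/(6·1)=-455/209, b=Δ1−h1·(2M1+M2)/6=-236/209
seg 2: a=1, c=M2/2=-465/209, d=(M3−M2)/(6·1)=3/11, b=Δ2−h2·(2M2+M3)/6=199/209
seg 3: a=0, c=M3/2=-294/209, d=(M4−M3)/(6·1)=227/209, b=Δ3−h3·(2M3+M4)/6=-560/209
seg 4: a=-3, c=M4/2=387/209, d=(M5−M4)/(6·1)=-129/209, b=Δ4−h4·(2M4+M5)/6=-467/209
t_q=9/4 → seg 2, τ=1/4; S=1+199/209·τ+-465/209·τ²+3/11·τ³=14757/13376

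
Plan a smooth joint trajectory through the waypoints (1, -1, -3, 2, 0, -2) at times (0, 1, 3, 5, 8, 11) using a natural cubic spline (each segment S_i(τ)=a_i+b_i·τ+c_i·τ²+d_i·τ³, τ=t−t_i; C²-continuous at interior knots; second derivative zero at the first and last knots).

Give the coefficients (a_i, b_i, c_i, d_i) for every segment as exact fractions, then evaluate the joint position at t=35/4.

  seg 0: a=1 b=-9103/4596 c=0 d=-89/4596
  seg 1: a=-1 b=-4685/2298 c=-89/1532 d=1327/4596
  seg 2: a=-3 b=2743/2298 c=2565/1532 d=-4693/9192
  seg 3: a=2 b=2027/1149 c=-532/383 d=665/3447
  seg 4: a=0 b=-1564/1149 c=133/383 d=-133/3447
S(35/4) = -20635/24512

Δ: Δ0=-2, Δ1=-1, Δ2=5/2, Δ3=-2/3, Δ4=-2/3
row 1: diag=6, rhs=6; c'=1/3, d'=1
row 2: denom=8−2·1/3=22/3; d'=(21−2·1)/(22/3)=57/22
row 3: denom=10−2·3/11=104/11; d'=(-19−2·57/22)/(104/11)=-133/52
row 4: denom=12−3·33/104=1149/104; d'=(0−3·-133/52)/(1149/104)=266/383
back: M4=266/383
back: M3=-133/52−33/104·266/383=-1064/383
back: M2=57/22−3/11·-1064/383=2565/766
back: M1=1−1/3·2565/766=-89/766
M: M0=0, M1=-89/766, M2=2565/766, M3=-1064/383, M4=266/383, M5=0
seg 0: a=1, c=M0/2=0, d=(M1−M0)/(6·1)=-89/4596, b=Δ0−h0·(2M0+M1)/6=-9103/4596
seg 1: a=-1, c=M1/2=-89/1532, d=(M2−M1)/(6·2)=1327/4596, b=Δ1−h1·(2M1+M2)/6=-4685/2298
seg 2: a=-3, c=M2/2=2565/1532, d=(M3−M2)/(6·2)=-4693/9192, b=Δ2−h2·(2M2+M3)/6=2743/2298
seg 3: a=2, c=M3/2=-532/383, d=(M4−M3)/(6·3)=665/3447, b=Δ3−h3·(2M3+M4)/6=2027/1149
seg 4: a=0, c=M4/2=133/383, d=(M5−M4)/(6·3)=-133/3447, b=Δ4−h4·(2M4+M5)/6=-1564/1149
t_q=35/4 → seg 4, τ=3/4; S=0+-1564/1149·τ+133/383·τ²+-133/3447·τ³=-20635/24512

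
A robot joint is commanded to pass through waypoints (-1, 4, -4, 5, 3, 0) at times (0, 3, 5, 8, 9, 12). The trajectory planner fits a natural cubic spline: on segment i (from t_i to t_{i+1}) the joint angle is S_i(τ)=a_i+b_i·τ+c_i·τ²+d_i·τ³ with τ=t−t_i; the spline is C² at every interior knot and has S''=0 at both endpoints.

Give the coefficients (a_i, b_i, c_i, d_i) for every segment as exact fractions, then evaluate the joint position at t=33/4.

  seg 0: a=-1 b=3625/888 c=0 d=-715/2664
  seg 1: a=4 b=-1405/444 c=-715/296 d=887/888
  seg 2: a=-4 b=-373/444 c=1059/296 d=-6121/7992
  seg 3: a=5 b=-47/888 c=-368/111 d=405/296
  seg 4: a=3 b=-1145/444 c=701/888 d=-701/7992
S(33/4) = 90949/18944

Δ: Δ0=5/3, Δ1=-4, Δ2=3, Δ3=-2, Δ4=-1
row 1: diag=10, rhs=-34; c'=1/5, d'=-17/5
row 2: denom=10−2·1/5=48/5; d'=(42−2·-17/5)/(48/5)=61/12
row 3: denom=8−3·5/16=113/16; d'=(-30−3·61/12)/(113/16)=-724/113
row 4: denom=8−1·16/113=888/113; d'=(6−1·-724/113)/(888/113)=701/444
back: M4=701/444
back: M3=-724/113−16/113·701/444=-736/111
back: M2=61/12−5/16·-736/111=1059/148
back: M1=-17/5−1/5·1059/148=-715/148
M: M0=0, M1=-715/148, M2=1059/148, M3=-736/111, M4=701/444, M5=0
seg 0: a=-1, c=M0/2=0, d=(M1−M0)/(6·3)=-715/2664, b=Δ0−h0·(2M0+M1)/6=3625/888
seg 1: a=4, c=M1/2=-715/296, d=(M2−M1)/(6·2)=887/888, b=Δ1−h1·(2M1+M2)/6=-1405/444
seg 2: a=-4, c=M2/2=1059/296, d=(M3−M2)/(6·3)=-6121/7992, b=Δ2−h2·(2M2+M3)/6=-373/444
seg 3: a=5, c=M3/2=-368/111, d=(M4−M3)/(6·1)=405/296, b=Δ3−h3·(2M3+M4)/6=-47/888
seg 4: a=3, c=M4/2=701/888, d=(M5−M4)/(6·3)=-701/7992, b=Δ4−h4·(2M4+M5)/6=-1145/444
t_q=33/4 → seg 3, τ=1/4; S=5+-47/888·τ+-368/111·τ²+405/296·τ³=90949/18944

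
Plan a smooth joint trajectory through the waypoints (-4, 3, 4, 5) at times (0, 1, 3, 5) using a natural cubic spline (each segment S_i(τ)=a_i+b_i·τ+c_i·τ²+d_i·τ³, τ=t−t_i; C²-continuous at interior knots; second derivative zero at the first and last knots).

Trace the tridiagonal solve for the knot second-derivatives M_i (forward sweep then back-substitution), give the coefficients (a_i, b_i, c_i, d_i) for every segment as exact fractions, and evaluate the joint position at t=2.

  seg 0: a=-4 b=90/11 c=0 d=-13/11
  seg 1: a=3 b=51/11 c=-39/11 d=65/88
  seg 2: a=4 b=-15/22 c=39/44 d=-13/88
S(2) = 425/88

Δ: Δ0=7, Δ1=1/2, Δ2=1/2
row 1: diag=6, rhs=-39; c'=1/3, d'=-13/2
row 2: denom=8−2·1/3=22/3; d'=(0−2·-13/2)/(22/3)=39/22
back: M2=39/22
back: M1=-13/2−1/3·39/22=-78/11
M: M0=0, M1=-78/11, M2=39/22, M3=0
seg 0: a=-4, c=M0/2=0, d=(M1−M0)/(6·1)=-13/11, b=Δ0−h0·(2M0+M1)/6=90/11
seg 1: a=3, c=M1/2=-39/11, d=(M2−M1)/(6·2)=65/88, b=Δ1−h1·(2M1+M2)/6=51/11
seg 2: a=4, c=M2/2=39/44, d=(M3−M2)/(6·2)=-13/88, b=Δ2−h2·(2M2+M3)/6=-15/22
t_q=2 → seg 1, τ=1; S=3+51/11·τ+-39/11·τ²+65/88·τ³=425/88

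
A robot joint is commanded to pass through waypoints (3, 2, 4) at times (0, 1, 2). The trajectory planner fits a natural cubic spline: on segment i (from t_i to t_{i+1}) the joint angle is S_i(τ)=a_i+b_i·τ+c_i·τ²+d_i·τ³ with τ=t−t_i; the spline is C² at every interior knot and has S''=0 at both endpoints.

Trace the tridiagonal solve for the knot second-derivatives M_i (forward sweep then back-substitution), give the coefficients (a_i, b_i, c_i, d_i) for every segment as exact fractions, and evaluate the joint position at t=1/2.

  seg 0: a=3 b=-7/4 c=0 d=3/4
  seg 1: a=2 b=1/2 c=9/4 d=-3/4
S(1/2) = 71/32

Δ: Δ0=-1, Δ1=2
row 1: diag=4, rhs=18; c'=1/4, d'=9/2
back: M1=9/2
M: M0=0, M1=9/2, M2=0
seg 0: a=3, c=M0/2=0, d=(M1−M0)/(6·1)=3/4, b=Δ0−h0·(2M0+M1)/6=-7/4
seg 1: a=2, c=M1/2=9/4, d=(M2−M1)/(6·1)=-3/4, b=Δ1−h1·(2M1+M2)/6=1/2
t_q=1/2 → seg 0, τ=1/2; S=3+-7/4·τ+0·τ²+3/4·τ³=71/32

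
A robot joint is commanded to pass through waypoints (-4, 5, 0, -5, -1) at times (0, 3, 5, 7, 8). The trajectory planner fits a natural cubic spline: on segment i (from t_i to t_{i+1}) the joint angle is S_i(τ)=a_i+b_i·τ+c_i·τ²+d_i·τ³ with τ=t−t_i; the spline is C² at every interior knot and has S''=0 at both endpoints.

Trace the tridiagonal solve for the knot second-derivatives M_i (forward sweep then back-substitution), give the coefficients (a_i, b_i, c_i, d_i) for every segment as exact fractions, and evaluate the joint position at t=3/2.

Δ: Δ0=3, Δ1=-5/2, Δ2=-5/2, Δ3=4
row 1: diag=10, rhs=-33; c'=1/5, d'=-33/10
row 2: denom=8−2·1/5=38/5; d'=(0−2·-33/10)/(38/5)=33/38
row 3: denom=6−2·5/19=104/19; d'=(39−2·33/38)/(104/19)=177/26
back: M3=177/26
back: M2=33/38−5/19·177/26=-12/13
back: M1=-33/10−1/5·-12/13=-81/26
M: M0=0, M1=-81/26, M2=-12/13, M3=177/26, M4=0
seg 0: a=-4, c=M0/2=0, d=(M1−M0)/(6·3)=-9/52, b=Δ0−h0·(2M0+M1)/6=237/52
seg 1: a=5, c=M1/2=-81/52, d=(M2−M1)/(6·2)=19/104, b=Δ1−h1·(2M1+M2)/6=-3/26
seg 2: a=0, c=M2/2=-6/13, d=(M3−M2)/(6·2)=67/104, b=Δ2−h2·(2M2+M3)/6=-54/13
seg 3: a=-5, c=M3/2=177/52, d=(M4−M3)/(6·1)=-59/52, b=Δ3−h3·(2M3+M4)/6=45/26
t_q=3/2 → seg 0, τ=3/2; S=-4+237/52·τ+0·τ²+-9/52·τ³=937/416

  seg 0: a=-4 b=237/52 c=0 d=-9/52
  seg 1: a=5 b=-3/26 c=-81/52 d=19/104
  seg 2: a=0 b=-54/13 c=-6/13 d=67/104
  seg 3: a=-5 b=45/26 c=177/52 d=-59/52
S(3/2) = 937/416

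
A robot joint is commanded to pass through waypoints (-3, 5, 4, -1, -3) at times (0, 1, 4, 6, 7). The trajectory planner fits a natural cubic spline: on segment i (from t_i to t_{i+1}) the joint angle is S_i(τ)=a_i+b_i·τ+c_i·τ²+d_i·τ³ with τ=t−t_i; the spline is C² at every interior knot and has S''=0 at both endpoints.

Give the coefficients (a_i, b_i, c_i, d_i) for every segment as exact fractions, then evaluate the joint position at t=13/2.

Δ: Δ0=8, Δ1=-1/3, Δ2=-5/2, Δ3=-2
row 1: diag=8, rhs=-50; c'=3/8, d'=-25/4
row 2: denom=10−3·3/8=71/8; d'=(-13−3·-25/4)/(71/8)=46/71
row 3: denom=6−2·16/71=394/71; d'=(3−2·46/71)/(394/71)=121/394
back: M3=121/394
back: M2=46/71−16/71·121/394=114/197
back: M1=-25/4−3/8·114/197=-1274/197
M: M0=0, M1=-1274/197, M2=114/197, M3=121/394, M4=0
seg 0: a=-3, c=M0/2=0, d=(M1−M0)/(6·1)=-637/591, b=Δ0−h0·(2M0+M1)/6=5365/591
seg 1: a=5, c=M1/2=-637/197, d=(M2−M1)/(6·3)=694/1773, b=Δ1−h1·(2M1+M2)/6=3454/591
seg 2: a=4, c=M2/2=57/197, d=(M3−M2)/(6·2)=-107/4728, b=Δ2−h2·(2M2+M3)/6=-1766/591
seg 3: a=-1, c=M3/2=121/788, d=(M4−M3)/(6·1)=-121/2364, b=Δ3−h3·(2M3+M4)/6=-2485/1182
t_q=13/2 → seg 3, τ=1/2; S=-1+-2485/1182·τ+121/788·τ²+-121/2364·τ³=-12729/6304

  seg 0: a=-3 b=5365/591 c=0 d=-637/591
  seg 1: a=5 b=3454/591 c=-637/197 d=694/1773
  seg 2: a=4 b=-1766/591 c=57/197 d=-107/4728
  seg 3: a=-1 b=-2485/1182 c=121/788 d=-121/2364
S(13/2) = -12729/6304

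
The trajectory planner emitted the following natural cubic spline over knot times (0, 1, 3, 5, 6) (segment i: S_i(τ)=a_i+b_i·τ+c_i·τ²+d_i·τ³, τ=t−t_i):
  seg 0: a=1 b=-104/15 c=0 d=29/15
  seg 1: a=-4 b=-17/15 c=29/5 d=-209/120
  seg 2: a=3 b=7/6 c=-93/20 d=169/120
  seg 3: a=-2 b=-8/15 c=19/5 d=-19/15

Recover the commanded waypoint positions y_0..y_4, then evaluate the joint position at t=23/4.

y_0=1 y_1=-4 y_2=3 y_3=-2 y_4=0
S(23/4) = -51/64

y_0 = S_0(0) = a_0 = 1
y_1 = S_1(0) = a_1 = -4
y_2 = S_2(0) = a_2 = 3
y_3 = S_3(0) = a_3 = -2
y_4 = S_3(1) = 0
t_q=23/4 is in segment 3 (τ=3/4); S_3(τ)=-51/64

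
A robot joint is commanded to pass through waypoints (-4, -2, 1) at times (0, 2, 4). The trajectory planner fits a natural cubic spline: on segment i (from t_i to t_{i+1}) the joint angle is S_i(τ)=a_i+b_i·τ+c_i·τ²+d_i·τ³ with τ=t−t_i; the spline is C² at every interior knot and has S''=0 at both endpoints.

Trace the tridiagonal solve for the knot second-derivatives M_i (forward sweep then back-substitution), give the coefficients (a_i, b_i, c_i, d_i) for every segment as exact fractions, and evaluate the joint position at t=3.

Δ: Δ0=1, Δ1=3/2
row 1: diag=8, rhs=3; c'=1/4, d'=3/8
back: M1=3/8
M: M0=0, M1=3/8, M2=0
seg 0: a=-4, c=M0/2=0, d=(M1−M0)/(6·2)=1/32, b=Δ0−h0·(2M0+M1)/6=7/8
seg 1: a=-2, c=M1/2=3/16, d=(M2−M1)/(6·2)=-1/32, b=Δ1−h1·(2M1+M2)/6=5/4
t_q=3 → seg 1, τ=1; S=-2+5/4·τ+3/16·τ²+-1/32·τ³=-19/32

  seg 0: a=-4 b=7/8 c=0 d=1/32
  seg 1: a=-2 b=5/4 c=3/16 d=-1/32
S(3) = -19/32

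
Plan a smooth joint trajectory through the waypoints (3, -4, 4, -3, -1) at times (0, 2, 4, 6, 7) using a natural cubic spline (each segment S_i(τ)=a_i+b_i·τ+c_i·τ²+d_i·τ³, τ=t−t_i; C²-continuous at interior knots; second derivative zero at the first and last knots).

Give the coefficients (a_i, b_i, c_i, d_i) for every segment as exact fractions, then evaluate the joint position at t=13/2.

Δ: Δ0=-7/2, Δ1=4, Δ2=-7/2, Δ3=2
row 1: diag=8, rhs=45; c'=1/4, d'=45/8
row 2: denom=8−2·1/4=15/2; d'=(-45−2·45/8)/(15/2)=-15/2
row 3: denom=6−2·4/15=82/15; d'=(33−2·-15/2)/(82/15)=360/41
back: M3=360/41
back: M2=-15/2−4/15·360/41=-807/82
back: M1=45/8−1/4·-807/82=663/82
M: M0=0, M1=663/82, M2=-807/82, M3=360/41, M4=0
seg 0: a=3, c=M0/2=0, d=(M1−M0)/(6·2)=221/328, b=Δ0−h0·(2M0+M1)/6=-254/41
seg 1: a=-4, c=M1/2=663/164, d=(M2−M1)/(6·2)=-245/164, b=Δ1−h1·(2M1+M2)/6=155/82
seg 2: a=4, c=M2/2=-807/164, d=(M3−M2)/(6·2)=509/328, b=Δ2−h2·(2M2+M3)/6=11/82
seg 3: a=-3, c=M3/2=180/41, d=(M4−M3)/(6·1)=-60/41, b=Δ3−h3·(2M3+M4)/6=-38/41
t_q=13/2 → seg 3, τ=1/2; S=-3+-38/41·τ+180/41·τ²+-60/41·τ³=-209/82

  seg 0: a=3 b=-254/41 c=0 d=221/328
  seg 1: a=-4 b=155/82 c=663/164 d=-245/164
  seg 2: a=4 b=11/82 c=-807/164 d=509/328
  seg 3: a=-3 b=-38/41 c=180/41 d=-60/41
S(13/2) = -209/82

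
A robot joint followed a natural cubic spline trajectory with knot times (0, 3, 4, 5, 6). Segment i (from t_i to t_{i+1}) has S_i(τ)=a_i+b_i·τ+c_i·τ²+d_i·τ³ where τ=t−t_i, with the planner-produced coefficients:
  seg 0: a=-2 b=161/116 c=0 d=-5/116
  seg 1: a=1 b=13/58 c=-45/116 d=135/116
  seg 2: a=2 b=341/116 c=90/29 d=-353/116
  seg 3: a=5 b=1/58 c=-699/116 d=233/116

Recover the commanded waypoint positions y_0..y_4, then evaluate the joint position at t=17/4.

y_0=-2 y_1=1 y_2=2 y_3=5 y_4=1
S(17/4) = 21391/7424

y_0 = S_0(0) = a_0 = -2
y_1 = S_1(0) = a_1 = 1
y_2 = S_2(0) = a_2 = 2
y_3 = S_3(0) = a_3 = 5
y_4 = S_3(1) = 1
t_q=17/4 is in segment 2 (τ=1/4); S_2(τ)=21391/7424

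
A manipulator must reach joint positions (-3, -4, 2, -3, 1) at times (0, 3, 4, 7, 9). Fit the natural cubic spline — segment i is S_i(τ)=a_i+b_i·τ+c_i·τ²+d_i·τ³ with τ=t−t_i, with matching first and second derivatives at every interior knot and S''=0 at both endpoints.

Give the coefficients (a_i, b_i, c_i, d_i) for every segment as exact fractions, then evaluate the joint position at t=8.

Δ: Δ0=-1/3, Δ1=6, Δ2=-5/3, Δ3=2
row 1: diag=8, rhs=38; c'=1/8, d'=19/4
row 2: denom=8−1·1/8=63/8; d'=(-46−1·19/4)/(63/8)=-58/9
row 3: denom=10−3·8/21=62/7; d'=(22−3·-58/9)/(62/7)=14/3
back: M3=14/3
back: M2=-58/9−8/21·14/3=-74/9
back: M1=19/4−1/8·-74/9=52/9
M: M0=0, M1=52/9, M2=-74/9, M3=14/3, M4=0
seg 0: a=-3, c=M0/2=0, d=(M1−M0)/(6·3)=26/81, b=Δ0−h0·(2M0+M1)/6=-29/9
seg 1: a=-4, c=M1/2=26/9, d=(M2−M1)/(6·1)=-7/3, b=Δ1−h1·(2M1+M2)/6=49/9
seg 2: a=2, c=M2/2=-37/9, d=(M3−M2)/(6·3)=58/81, b=Δ2−h2·(2M2+M3)/6=38/9
seg 3: a=-3, c=M3/2=7/3, d=(M4−M3)/(6·2)=-7/18, b=Δ3−h3·(2M3+M4)/6=-10/9
t_q=8 → seg 3, τ=1; S=-3+-10/9·τ+7/3·τ²+-7/18·τ³=-13/6

  seg 0: a=-3 b=-29/9 c=0 d=26/81
  seg 1: a=-4 b=49/9 c=26/9 d=-7/3
  seg 2: a=2 b=38/9 c=-37/9 d=58/81
  seg 3: a=-3 b=-10/9 c=7/3 d=-7/18
S(8) = -13/6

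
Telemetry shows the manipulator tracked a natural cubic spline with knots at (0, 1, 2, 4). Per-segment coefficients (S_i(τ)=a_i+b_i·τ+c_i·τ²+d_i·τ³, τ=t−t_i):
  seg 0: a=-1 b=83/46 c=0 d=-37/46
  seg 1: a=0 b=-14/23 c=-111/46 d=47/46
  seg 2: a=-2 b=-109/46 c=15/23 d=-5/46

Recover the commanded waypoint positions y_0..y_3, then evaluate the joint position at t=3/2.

y_0 = S_0(0) = a_0 = -1
y_1 = S_1(0) = a_1 = 0
y_2 = S_2(0) = a_2 = -2
y_3 = S_2(2) = -5
t_q=3/2 is in segment 1 (τ=1/2); S_1(τ)=-287/368

y_0=-1 y_1=0 y_2=-2 y_3=-5
S(3/2) = -287/368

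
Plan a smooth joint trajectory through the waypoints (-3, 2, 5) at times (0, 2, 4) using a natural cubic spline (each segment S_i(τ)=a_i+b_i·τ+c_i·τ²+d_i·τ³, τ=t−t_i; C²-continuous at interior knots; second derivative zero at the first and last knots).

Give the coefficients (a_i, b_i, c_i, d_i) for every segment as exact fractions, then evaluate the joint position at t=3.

  seg 0: a=-3 b=11/4 c=0 d=-1/16
  seg 1: a=2 b=2 c=-3/8 d=1/16
S(3) = 59/16

Δ: Δ0=5/2, Δ1=3/2
row 1: diag=8, rhs=-6; c'=1/4, d'=-3/4
back: M1=-3/4
M: M0=0, M1=-3/4, M2=0
seg 0: a=-3, c=M0/2=0, d=(M1−M0)/(6·2)=-1/16, b=Δ0−h0·(2M0+M1)/6=11/4
seg 1: a=2, c=M1/2=-3/8, d=(M2−M1)/(6·2)=1/16, b=Δ1−h1·(2M1+M2)/6=2
t_q=3 → seg 1, τ=1; S=2+2·τ+-3/8·τ²+1/16·τ³=59/16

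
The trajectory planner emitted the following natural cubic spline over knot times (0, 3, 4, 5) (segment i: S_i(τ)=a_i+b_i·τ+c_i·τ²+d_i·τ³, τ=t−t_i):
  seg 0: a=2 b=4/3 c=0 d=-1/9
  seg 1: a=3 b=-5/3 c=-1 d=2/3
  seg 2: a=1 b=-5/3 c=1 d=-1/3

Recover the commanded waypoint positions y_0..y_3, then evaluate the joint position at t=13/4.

y_0=2 y_1=3 y_2=1 y_3=0
S(13/4) = 81/32

y_0 = S_0(0) = a_0 = 2
y_1 = S_1(0) = a_1 = 3
y_2 = S_2(0) = a_2 = 1
y_3 = S_2(1) = 0
t_q=13/4 is in segment 1 (τ=1/4); S_1(τ)=81/32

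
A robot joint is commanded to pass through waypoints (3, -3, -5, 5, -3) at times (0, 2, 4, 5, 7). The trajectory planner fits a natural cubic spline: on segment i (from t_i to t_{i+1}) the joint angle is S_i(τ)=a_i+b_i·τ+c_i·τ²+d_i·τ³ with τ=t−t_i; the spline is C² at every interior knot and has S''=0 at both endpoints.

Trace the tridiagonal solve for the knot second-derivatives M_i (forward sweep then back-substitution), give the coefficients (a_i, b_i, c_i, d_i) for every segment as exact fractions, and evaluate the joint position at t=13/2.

Δ: Δ0=-3, Δ1=-1, Δ2=10, Δ3=-4
row 1: diag=8, rhs=12; c'=1/4, d'=3/2
row 2: denom=6−2·1/4=11/2; d'=(66−2·3/2)/(11/2)=126/11
row 3: denom=6−1·2/11=64/11; d'=(-84−1·126/11)/(64/11)=-525/32
back: M3=-525/32
back: M2=126/11−2/11·-525/32=231/16
back: M1=3/2−1/4·231/16=-135/64
M: M0=0, M1=-135/64, M2=231/16, M3=-525/32, M4=0
seg 0: a=3, c=M0/2=0, d=(M1−M0)/(6·2)=-45/256, b=Δ0−h0·(2M0+M1)/6=-147/64
seg 1: a=-3, c=M1/2=-135/128, d=(M2−M1)/(6·2)=353/256, b=Δ1−h1·(2M1+M2)/6=-141/32
seg 2: a=-5, c=M2/2=231/32, d=(M3−M2)/(6·1)=-329/64, b=Δ2−h2·(2M2+M3)/6=507/64
seg 3: a=5, c=M3/2=-525/64, d=(M4−M3)/(6·2)=175/128, b=Δ3−h3·(2M3+M4)/6=111/16
t_q=13/2 → seg 3, τ=3/2; S=5+111/16·τ+-525/64·τ²+175/128·τ³=1601/1024

  seg 0: a=3 b=-147/64 c=0 d=-45/256
  seg 1: a=-3 b=-141/32 c=-135/128 d=353/256
  seg 2: a=-5 b=507/64 c=231/32 d=-329/64
  seg 3: a=5 b=111/16 c=-525/64 d=175/128
S(13/2) = 1601/1024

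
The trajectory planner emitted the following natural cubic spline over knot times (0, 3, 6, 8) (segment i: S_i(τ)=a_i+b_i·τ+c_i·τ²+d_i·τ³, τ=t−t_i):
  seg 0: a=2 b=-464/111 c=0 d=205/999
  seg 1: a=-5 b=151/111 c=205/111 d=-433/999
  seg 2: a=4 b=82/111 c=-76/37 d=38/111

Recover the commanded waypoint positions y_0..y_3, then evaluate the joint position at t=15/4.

y_0=2 y_1=-5 y_2=4 y_3=0
S(15/4) = -7397/2368

y_0 = S_0(0) = a_0 = 2
y_1 = S_1(0) = a_1 = -5
y_2 = S_2(0) = a_2 = 4
y_3 = S_2(2) = 0
t_q=15/4 is in segment 1 (τ=3/4); S_1(τ)=-7397/2368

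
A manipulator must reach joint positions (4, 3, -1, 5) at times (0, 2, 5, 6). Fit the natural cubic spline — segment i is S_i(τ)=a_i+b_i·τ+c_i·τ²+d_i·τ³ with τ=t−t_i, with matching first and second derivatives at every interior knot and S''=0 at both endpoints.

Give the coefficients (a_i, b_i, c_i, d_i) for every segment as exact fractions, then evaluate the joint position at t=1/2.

Δ: Δ0=-1/2, Δ1=-4/3, Δ2=6
row 1: diag=10, rhs=-5; c'=3/10, d'=-1/2
row 2: denom=8−3·3/10=71/10; d'=(44−3·-1/2)/(71/10)=455/71
back: M2=455/71
back: M1=-1/2−3/10·455/71=-172/71
M: M0=0, M1=-172/71, M2=455/71, M3=0
seg 0: a=4, c=M0/2=0, d=(M1−M0)/(6·2)=-43/213, b=Δ0−h0·(2M0+M1)/6=131/426
seg 1: a=3, c=M1/2=-86/71, d=(M2−M1)/(6·3)=209/426, b=Δ1−h1·(2M1+M2)/6=-901/426
seg 2: a=-1, c=M2/2=455/142, d=(M3−M2)/(6·1)=-455/426, b=Δ2−h2·(2M2+M3)/6=823/213
t_q=1/2 → seg 0, τ=1/2; S=4+131/426·τ+0·τ²+-43/213·τ³=2345/568

  seg 0: a=4 b=131/426 c=0 d=-43/213
  seg 1: a=3 b=-901/426 c=-86/71 d=209/426
  seg 2: a=-1 b=823/213 c=455/142 d=-455/426
S(1/2) = 2345/568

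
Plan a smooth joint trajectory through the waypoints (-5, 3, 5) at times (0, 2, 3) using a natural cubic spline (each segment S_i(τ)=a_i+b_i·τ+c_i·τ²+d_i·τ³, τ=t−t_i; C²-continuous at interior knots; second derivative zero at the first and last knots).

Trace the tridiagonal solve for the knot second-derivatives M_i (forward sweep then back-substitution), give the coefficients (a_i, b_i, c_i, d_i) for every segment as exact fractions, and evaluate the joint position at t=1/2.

Δ: Δ0=4, Δ1=2
row 1: diag=6, rhs=-12; c'=1/6, d'=-2
back: M1=-2
M: M0=0, M1=-2, M2=0
seg 0: a=-5, c=M0/2=0, d=(M1−M0)/(6·2)=-1/6, b=Δ0−h0·(2M0+M1)/6=14/3
seg 1: a=3, c=M1/2=-1, d=(M2−M1)/(6·1)=1/3, b=Δ1−h1·(2M1+M2)/6=8/3
t_q=1/2 → seg 0, τ=1/2; S=-5+14/3·τ+0·τ²+-1/6·τ³=-43/16

  seg 0: a=-5 b=14/3 c=0 d=-1/6
  seg 1: a=3 b=8/3 c=-1 d=1/3
S(1/2) = -43/16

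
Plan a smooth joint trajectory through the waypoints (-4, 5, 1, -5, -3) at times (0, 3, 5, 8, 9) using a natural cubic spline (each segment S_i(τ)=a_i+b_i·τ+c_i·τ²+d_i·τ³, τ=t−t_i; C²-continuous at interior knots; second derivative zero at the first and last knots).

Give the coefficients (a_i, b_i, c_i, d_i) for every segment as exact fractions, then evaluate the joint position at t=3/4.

  seg 0: a=-4 b=1009/226 c=0 d=-331/2034
  seg 1: a=5 b=8/113 c=-331/226 d=97/452
  seg 2: a=1 b=-363/113 c=-20/113 d=197/1017
  seg 3: a=-5 b=108/113 c=177/113 d=-59/113
S(3/4) = -10417/14464

Δ: Δ0=3, Δ1=-2, Δ2=-2, Δ3=2
row 1: diag=10, rhs=-30; c'=1/5, d'=-3
row 2: denom=10−2·1/5=48/5; d'=(0−2·-3)/(48/5)=5/8
row 3: denom=8−3·5/16=113/16; d'=(24−3·5/8)/(113/16)=354/113
back: M3=354/113
back: M2=5/8−5/16·354/113=-40/113
back: M1=-3−1/5·-40/113=-331/113
M: M0=0, M1=-331/113, M2=-40/113, M3=354/113, M4=0
seg 0: a=-4, c=M0/2=0, d=(M1−M0)/(6·3)=-331/2034, b=Δ0−h0·(2M0+M1)/6=1009/226
seg 1: a=5, c=M1/2=-331/226, d=(M2−M1)/(6·2)=97/452, b=Δ1−h1·(2M1+M2)/6=8/113
seg 2: a=1, c=M2/2=-20/113, d=(M3−M2)/(6·3)=197/1017, b=Δ2−h2·(2M2+M3)/6=-363/113
seg 3: a=-5, c=M3/2=177/113, d=(M4−M3)/(6·1)=-59/113, b=Δ3−h3·(2M3+M4)/6=108/113
t_q=3/4 → seg 0, τ=3/4; S=-4+1009/226·τ+0·τ²+-331/2034·τ³=-10417/14464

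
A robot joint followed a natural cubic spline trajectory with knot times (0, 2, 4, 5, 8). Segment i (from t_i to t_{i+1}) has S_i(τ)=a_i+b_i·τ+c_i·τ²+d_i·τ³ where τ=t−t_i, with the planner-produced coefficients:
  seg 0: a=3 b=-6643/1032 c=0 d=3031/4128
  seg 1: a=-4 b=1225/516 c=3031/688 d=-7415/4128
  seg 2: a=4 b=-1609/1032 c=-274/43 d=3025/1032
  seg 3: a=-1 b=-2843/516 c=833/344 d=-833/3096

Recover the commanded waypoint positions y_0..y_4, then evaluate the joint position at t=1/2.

y_0 = S_0(0) = a_0 = 3
y_1 = S_1(0) = a_1 = -4
y_2 = S_2(0) = a_2 = 4
y_3 = S_3(0) = a_3 = -1
y_4 = S_3(3) = -3
t_q=1/2 is in segment 0 (τ=1/2); S_0(τ)=-1395/11008

y_0=3 y_1=-4 y_2=4 y_3=-1 y_4=-3
S(1/2) = -1395/11008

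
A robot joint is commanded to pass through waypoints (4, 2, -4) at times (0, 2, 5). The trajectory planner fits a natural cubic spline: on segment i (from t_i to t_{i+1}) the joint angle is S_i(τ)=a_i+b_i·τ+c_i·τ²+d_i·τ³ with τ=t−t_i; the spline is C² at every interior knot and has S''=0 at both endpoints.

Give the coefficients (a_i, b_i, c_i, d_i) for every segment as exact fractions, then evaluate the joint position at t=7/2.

  seg 0: a=4 b=-4/5 c=0 d=-1/20
  seg 1: a=2 b=-7/5 c=-3/10 d=1/30
S(7/2) = -53/80

Δ: Δ0=-1, Δ1=-2
row 1: diag=10, rhs=-6; c'=3/10, d'=-3/5
back: M1=-3/5
M: M0=0, M1=-3/5, M2=0
seg 0: a=4, c=M0/2=0, d=(M1−M0)/(6·2)=-1/20, b=Δ0−h0·(2M0+M1)/6=-4/5
seg 1: a=2, c=M1/2=-3/10, d=(M2−M1)/(6·3)=1/30, b=Δ1−h1·(2M1+M2)/6=-7/5
t_q=7/2 → seg 1, τ=3/2; S=2+-7/5·τ+-3/10·τ²+1/30·τ³=-53/80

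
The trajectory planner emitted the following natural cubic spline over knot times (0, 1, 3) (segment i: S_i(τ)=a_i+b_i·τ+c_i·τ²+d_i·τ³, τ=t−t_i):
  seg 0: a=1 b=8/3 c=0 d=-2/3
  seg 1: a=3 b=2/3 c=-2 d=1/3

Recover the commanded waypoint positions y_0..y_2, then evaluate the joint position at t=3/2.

y_0=1 y_1=3 y_2=-1
S(3/2) = 23/8

y_0 = S_0(0) = a_0 = 1
y_1 = S_1(0) = a_1 = 3
y_2 = S_1(2) = -1
t_q=3/2 is in segment 1 (τ=1/2); S_1(τ)=23/8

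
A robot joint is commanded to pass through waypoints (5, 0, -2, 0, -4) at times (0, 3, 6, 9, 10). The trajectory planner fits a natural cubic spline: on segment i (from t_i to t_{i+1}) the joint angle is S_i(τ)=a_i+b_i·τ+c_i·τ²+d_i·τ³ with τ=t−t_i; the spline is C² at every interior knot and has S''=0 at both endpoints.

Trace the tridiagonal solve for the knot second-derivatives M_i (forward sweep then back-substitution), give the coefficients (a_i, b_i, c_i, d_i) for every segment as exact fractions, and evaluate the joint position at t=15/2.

Δ: Δ0=-5/3, Δ1=-2/3, Δ2=2/3, Δ3=-4
row 1: diag=12, rhs=6; c'=1/4, d'=1/2
row 2: denom=12−3·1/4=45/4; d'=(8−3·1/2)/(45/4)=26/45
row 3: denom=8−3·4/15=36/5; d'=(-28−3·26/45)/(36/5)=-223/54
back: M3=-223/54
back: M2=26/45−4/15·-223/54=136/81
back: M1=1/2−1/4·136/81=13/162
M: M0=0, M1=13/162, M2=136/81, M3=-223/54, M4=0
seg 0: a=5, c=M0/2=0, d=(M1−M0)/(6·3)=13/2916, b=Δ0−h0·(2M0+M1)/6=-553/324
seg 1: a=0, c=M1/2=13/324, d=(M2−M1)/(6·3)=259/2916, b=Δ1−h1·(2M1+M2)/6=-257/162
seg 2: a=-2, c=M2/2=68/81, d=(M3−M2)/(6·3)=-941/2916, b=Δ2−h2·(2M2+M3)/6=341/324
seg 3: a=0, c=M3/2=-223/108, d=(M4−M3)/(6·1)=223/324, b=Δ3−h3·(2M3+M4)/6=-425/162
t_q=15/2 → seg 2, τ=3/2; S=-2+341/324·τ+68/81·τ²+-941/2916·τ³=109/288

  seg 0: a=5 b=-553/324 c=0 d=13/2916
  seg 1: a=0 b=-257/162 c=13/324 d=259/2916
  seg 2: a=-2 b=341/324 c=68/81 d=-941/2916
  seg 3: a=0 b=-425/162 c=-223/108 d=223/324
S(15/2) = 109/288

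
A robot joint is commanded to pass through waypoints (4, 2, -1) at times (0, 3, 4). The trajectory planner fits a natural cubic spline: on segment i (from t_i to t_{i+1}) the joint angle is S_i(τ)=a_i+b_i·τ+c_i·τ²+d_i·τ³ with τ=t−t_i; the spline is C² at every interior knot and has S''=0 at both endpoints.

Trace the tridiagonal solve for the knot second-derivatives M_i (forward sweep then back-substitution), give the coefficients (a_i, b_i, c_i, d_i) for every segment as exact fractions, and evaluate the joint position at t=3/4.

Δ: Δ0=-2/3, Δ1=-3
row 1: diag=8, rhs=-14; c'=1/8, d'=-7/4
back: M1=-7/4
M: M0=0, M1=-7/4, M2=0
seg 0: a=4, c=M0/2=0, d=(M1−M0)/(6·3)=-7/72, b=Δ0−h0·(2M0+M1)/6=5/24
seg 1: a=2, c=M1/2=-7/8, d=(M2−M1)/(6·1)=7/24, b=Δ1−h1·(2M1+M2)/6=-29/12
t_q=3/4 → seg 0, τ=3/4; S=4+5/24·τ+0·τ²+-7/72·τ³=2107/512

  seg 0: a=4 b=5/24 c=0 d=-7/72
  seg 1: a=2 b=-29/12 c=-7/8 d=7/24
S(3/4) = 2107/512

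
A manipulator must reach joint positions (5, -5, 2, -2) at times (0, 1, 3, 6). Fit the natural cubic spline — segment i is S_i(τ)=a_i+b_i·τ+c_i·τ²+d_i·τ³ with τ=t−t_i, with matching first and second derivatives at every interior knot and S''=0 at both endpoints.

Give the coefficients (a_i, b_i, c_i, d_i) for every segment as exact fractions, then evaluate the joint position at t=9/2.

Δ: Δ0=-10, Δ1=7/2, Δ2=-4/3
row 1: diag=6, rhs=81; c'=1/3, d'=27/2
row 2: denom=10−2·1/3=28/3; d'=(-29−2·27/2)/(28/3)=-6
back: M2=-6
back: M1=27/2−1/3·-6=31/2
M: M0=0, M1=31/2, M2=-6, M3=0
seg 0: a=5, c=M0/2=0, d=(M1−M0)/(6·1)=31/12, b=Δ0−h0·(2M0+M1)/6=-151/12
seg 1: a=-5, c=M1/2=31/4, d=(M2−M1)/(6·2)=-43/24, b=Δ1−h1·(2M1+M2)/6=-29/6
seg 2: a=2, c=M2/2=-3, d=(M3−M2)/(6·3)=1/3, b=Δ2−h2·(2M2+M3)/6=14/3
t_q=9/2 → seg 2, τ=3/2; S=2+14/3·τ+-3·τ²+1/3·τ³=27/8

  seg 0: a=5 b=-151/12 c=0 d=31/12
  seg 1: a=-5 b=-29/6 c=31/4 d=-43/24
  seg 2: a=2 b=14/3 c=-3 d=1/3
S(9/2) = 27/8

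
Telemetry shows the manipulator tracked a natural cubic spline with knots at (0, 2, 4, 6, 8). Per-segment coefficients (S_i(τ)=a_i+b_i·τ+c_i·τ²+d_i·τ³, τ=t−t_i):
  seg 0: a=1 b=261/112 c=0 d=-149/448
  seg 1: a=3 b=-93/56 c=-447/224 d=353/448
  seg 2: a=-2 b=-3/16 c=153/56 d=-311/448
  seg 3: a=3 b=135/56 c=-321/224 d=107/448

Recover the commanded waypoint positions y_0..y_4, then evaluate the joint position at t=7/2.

y_0 = S_0(0) = a_0 = 1
y_1 = S_1(0) = a_1 = 3
y_2 = S_2(0) = a_2 = -2
y_3 = S_3(0) = a_3 = 3
y_4 = S_3(2) = 4
t_q=7/2 is in segment 1 (τ=3/2); S_1(τ)=-4737/3584

y_0=1 y_1=3 y_2=-2 y_3=3 y_4=4
S(7/2) = -4737/3584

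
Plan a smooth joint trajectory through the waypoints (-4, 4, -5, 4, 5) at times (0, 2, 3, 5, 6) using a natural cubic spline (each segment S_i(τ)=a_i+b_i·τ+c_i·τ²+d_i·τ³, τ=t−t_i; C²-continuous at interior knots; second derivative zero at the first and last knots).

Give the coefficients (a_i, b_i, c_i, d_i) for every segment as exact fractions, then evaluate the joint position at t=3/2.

  seg 0: a=-4 b=292/31 c=0 d=-42/31
  seg 1: a=4 b=-212/31 c=-252/31 d=185/31
  seg 2: a=-5 b=-161/31 c=303/31 d=-611/248
  seg 3: a=4 b=269/62 c=-621/124 d=207/124
S(3/2) = 689/124

Δ: Δ0=4, Δ1=-9, Δ2=9/2, Δ3=1
row 1: diag=6, rhs=-78; c'=1/6, d'=-13
row 2: denom=6−1·1/6=35/6; d'=(81−1·-13)/(35/6)=564/35
row 3: denom=6−2·12/35=186/35; d'=(-21−2·564/35)/(186/35)=-621/62
back: M3=-621/62
back: M2=564/35−12/35·-621/62=606/31
back: M1=-13−1/6·606/31=-504/31
M: M0=0, M1=-504/31, M2=606/31, M3=-621/62, M4=0
seg 0: a=-4, c=M0/2=0, d=(M1−M0)/(6·2)=-42/31, b=Δ0−h0·(2M0+M1)/6=292/31
seg 1: a=4, c=M1/2=-252/31, d=(M2−M1)/(6·1)=185/31, b=Δ1−h1·(2M1+M2)/6=-212/31
seg 2: a=-5, c=M2/2=303/31, d=(M3−M2)/(6·2)=-611/248, b=Δ2−h2·(2M2+M3)/6=-161/31
seg 3: a=4, c=M3/2=-621/124, d=(M4−M3)/(6·1)=207/124, b=Δ3−h3·(2M3+M4)/6=269/62
t_q=3/2 → seg 0, τ=3/2; S=-4+292/31·τ+0·τ²+-42/31·τ³=689/124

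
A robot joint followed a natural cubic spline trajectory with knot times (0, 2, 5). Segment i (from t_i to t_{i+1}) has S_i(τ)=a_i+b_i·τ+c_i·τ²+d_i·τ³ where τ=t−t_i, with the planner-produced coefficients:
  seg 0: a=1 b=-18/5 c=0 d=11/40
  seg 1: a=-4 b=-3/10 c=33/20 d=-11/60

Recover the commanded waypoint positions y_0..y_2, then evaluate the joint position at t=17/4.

y_0 = S_0(0) = a_0 = 1
y_1 = S_1(0) = a_1 = -4
y_2 = S_1(3) = 5
t_q=17/4 is in segment 1 (τ=9/4); S_1(τ)=407/256

y_0=1 y_1=-4 y_2=5
S(17/4) = 407/256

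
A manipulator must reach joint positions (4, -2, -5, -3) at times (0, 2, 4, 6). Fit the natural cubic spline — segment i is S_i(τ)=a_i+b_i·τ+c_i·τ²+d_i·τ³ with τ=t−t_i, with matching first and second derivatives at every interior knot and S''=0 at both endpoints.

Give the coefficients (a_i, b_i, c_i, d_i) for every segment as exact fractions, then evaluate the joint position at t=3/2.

Δ: Δ0=-3, Δ1=-3/2, Δ2=1
row 1: diag=8, rhs=9; c'=1/4, d'=9/8
row 2: denom=8−2·1/4=15/2; d'=(15−2·9/8)/(15/2)=17/10
back: M2=17/10
back: M1=9/8−1/4·17/10=7/10
M: M0=0, M1=7/10, M2=17/10, M3=0
seg 0: a=4, c=M0/2=0, d=(M1−M0)/(6·2)=7/120, b=Δ0−h0·(2M0+M1)/6=-97/30
seg 1: a=-2, c=M1/2=7/20, d=(M2−M1)/(6·2)=1/12, b=Δ1−h1·(2M1+M2)/6=-38/15
seg 2: a=-5, c=M2/2=17/20, d=(M3−M2)/(6·2)=-17/120, b=Δ2−h2·(2M2+M3)/6=-2/15
t_q=3/2 → seg 0, τ=3/2; S=4+-97/30·τ+0·τ²+7/120·τ³=-209/320

  seg 0: a=4 b=-97/30 c=0 d=7/120
  seg 1: a=-2 b=-38/15 c=7/20 d=1/12
  seg 2: a=-5 b=-2/15 c=17/20 d=-17/120
S(3/2) = -209/320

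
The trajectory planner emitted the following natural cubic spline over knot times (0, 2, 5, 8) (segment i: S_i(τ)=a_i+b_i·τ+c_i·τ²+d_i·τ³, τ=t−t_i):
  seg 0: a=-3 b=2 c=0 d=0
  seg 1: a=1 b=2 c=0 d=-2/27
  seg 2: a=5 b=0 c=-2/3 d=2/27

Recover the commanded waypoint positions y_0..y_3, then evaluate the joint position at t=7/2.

y_0 = S_0(0) = a_0 = -3
y_1 = S_1(0) = a_1 = 1
y_2 = S_2(0) = a_2 = 5
y_3 = S_2(3) = 1
t_q=7/2 is in segment 1 (τ=3/2); S_1(τ)=15/4

y_0=-3 y_1=1 y_2=5 y_3=1
S(7/2) = 15/4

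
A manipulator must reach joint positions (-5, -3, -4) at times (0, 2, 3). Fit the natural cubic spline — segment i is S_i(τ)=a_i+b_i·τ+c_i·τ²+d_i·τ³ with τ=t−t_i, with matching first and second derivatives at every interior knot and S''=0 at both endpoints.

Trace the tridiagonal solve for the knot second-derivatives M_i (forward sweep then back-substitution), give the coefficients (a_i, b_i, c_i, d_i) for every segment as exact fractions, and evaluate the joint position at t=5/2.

Δ: Δ0=1, Δ1=-1
row 1: diag=6, rhs=-12; c'=1/6, d'=-2
back: M1=-2
M: M0=0, M1=-2, M2=0
seg 0: a=-5, c=M0/2=0, d=(M1−M0)/(6·2)=-1/6, b=Δ0−h0·(2M0+M1)/6=5/3
seg 1: a=-3, c=M1/2=-1, d=(M2−M1)/(6·1)=1/3, b=Δ1−h1·(2M1+M2)/6=-1/3
t_q=5/2 → seg 1, τ=1/2; S=-3+-1/3·τ+-1·τ²+1/3·τ³=-27/8

  seg 0: a=-5 b=5/3 c=0 d=-1/6
  seg 1: a=-3 b=-1/3 c=-1 d=1/3
S(5/2) = -27/8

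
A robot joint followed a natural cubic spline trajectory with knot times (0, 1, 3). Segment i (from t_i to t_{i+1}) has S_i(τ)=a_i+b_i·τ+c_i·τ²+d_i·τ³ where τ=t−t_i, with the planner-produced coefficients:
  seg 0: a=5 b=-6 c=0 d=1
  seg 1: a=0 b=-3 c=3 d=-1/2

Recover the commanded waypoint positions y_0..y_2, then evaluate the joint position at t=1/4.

y_0=5 y_1=0 y_2=2
S(1/4) = 225/64

y_0 = S_0(0) = a_0 = 5
y_1 = S_1(0) = a_1 = 0
y_2 = S_1(2) = 2
t_q=1/4 is in segment 0 (τ=1/4); S_0(τ)=225/64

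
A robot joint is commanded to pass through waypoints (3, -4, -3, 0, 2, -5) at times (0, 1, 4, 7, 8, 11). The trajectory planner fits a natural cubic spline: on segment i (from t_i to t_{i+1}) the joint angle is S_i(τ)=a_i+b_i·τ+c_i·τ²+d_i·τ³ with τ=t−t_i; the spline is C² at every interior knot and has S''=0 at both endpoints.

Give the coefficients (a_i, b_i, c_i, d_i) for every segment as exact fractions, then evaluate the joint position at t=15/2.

  seg 0: a=3 b=-13112/1635 c=0 d=1667/1635
  seg 1: a=-4 b=-8111/1635 c=1667/545 d=-6347/14715
  seg 2: a=-3 b=2854/1635 c=-1346/1635 d=2819/14715
  seg 3: a=0 b=647/327 c=491/545 d=-1438/1635
  seg 4: a=2 b=1867/1635 c=-947/545 d=947/4905
S(15/2) = 602/545

Δ: Δ0=-7, Δ1=1/3, Δ2=1, Δ3=2, Δ4=-7/3
row 1: diag=8, rhs=44; c'=3/8, d'=11/2
row 2: denom=12−3·3/8=87/8; d'=(4−3·11/2)/(87/8)=-100/87
row 3: denom=8−3·8/29=208/29; d'=(6−3·-100/87)/(208/29)=137/104
row 4: denom=8−1·29/208=1635/208; d'=(-26−1·137/104)/(1635/208)=-1894/545
back: M4=-1894/545
back: M3=137/104−29/208·-1894/545=982/545
back: M2=-100/87−8/29·982/545=-2692/1635
back: M1=11/2−3/8·-2692/1635=3334/545
M: M0=0, M1=3334/545, M2=-2692/1635, M3=982/545, M4=-1894/545, M5=0
seg 0: a=3, c=M0/2=0, d=(M1−M0)/(6·1)=1667/1635, b=Δ0−h0·(2M0+M1)/6=-13112/1635
seg 1: a=-4, c=M1/2=1667/545, d=(M2−M1)/(6·3)=-6347/14715, b=Δ1−h1·(2M1+M2)/6=-8111/1635
seg 2: a=-3, c=M2/2=-1346/1635, d=(M3−M2)/(6·3)=2819/14715, b=Δ2−h2·(2M2+M3)/6=2854/1635
seg 3: a=0, c=M3/2=491/545, d=(M4−M3)/(6·1)=-1438/1635, b=Δ3−h3·(2M3+M4)/6=647/327
seg 4: a=2, c=M4/2=-947/545, d=(M5−M4)/(6·3)=947/4905, b=Δ4−h4·(2M4+M5)/6=1867/1635
t_q=15/2 → seg 3, τ=1/2; S=0+647/327·τ+491/545·τ²+-1438/1635·τ³=602/545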